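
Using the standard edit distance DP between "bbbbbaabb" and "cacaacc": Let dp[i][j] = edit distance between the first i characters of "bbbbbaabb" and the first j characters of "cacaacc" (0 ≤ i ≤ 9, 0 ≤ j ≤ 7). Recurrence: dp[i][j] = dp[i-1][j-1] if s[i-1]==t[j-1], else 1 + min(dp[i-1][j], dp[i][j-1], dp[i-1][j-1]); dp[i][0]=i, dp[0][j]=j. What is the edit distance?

   ''  c  a  c  a  a  c  c
''  0  1  2  3  4  5  6  7
 b  1  1  2  3  4  5  6  7
 b  2  2  2  3  4  5  6  7
 b  3  3  3  3  4  5  6  7
 b  4  4  4  4  4  5  6  7
 b  5  5  5  5  5  5  6  7
 a  6  6  5  6  5  5  6  7
 a  7  7  6  6  6  5  6  7
 b  8  8  7  7  7  6  6  7
 b  9  9  8  8  8  7  7  7

7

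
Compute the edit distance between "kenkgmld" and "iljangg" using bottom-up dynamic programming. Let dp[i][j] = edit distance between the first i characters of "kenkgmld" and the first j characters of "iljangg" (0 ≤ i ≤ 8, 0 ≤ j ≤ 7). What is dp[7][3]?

7

   ''  i  l  j  a  n  g  g
''  0  1  2  3  4  5  6  7
 k  1  1  2  3  4  5  6  7
 e  2  2  2  3  4  5  6  7
 n  3  3  3  3  4  4  5  6
 k  4  4  4  4  4  5  5  6
 g  5  5  5  5  5  5  5  5
 m  6  6  6  6  6  6  6  6
 l  7  7  6  7  7  7  7  7
 d  8  8  7  7  8  8  8  8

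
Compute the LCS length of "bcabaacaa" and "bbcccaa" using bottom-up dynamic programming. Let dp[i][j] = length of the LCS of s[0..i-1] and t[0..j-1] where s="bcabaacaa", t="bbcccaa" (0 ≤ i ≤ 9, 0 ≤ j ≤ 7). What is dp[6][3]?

   ''  b  b  c  c  c  a  a
''  0  0  0  0  0  0  0  0
 b  0  1  1  1  1  1  1  1
 c  0  1  1  2  2  2  2  2
 a  0  1  1  2  2  2  3  3
 b  0  1  2  2  2  2  3  3
 a  0  1  2  2  2  2  3  4
 a  0  1  2  2  2  2  3  4
 c  0  1  2  3  3  3  3  4
 a  0  1  2  3  3  3  4  4
 a  0  1  2  3  3  3  4  5

2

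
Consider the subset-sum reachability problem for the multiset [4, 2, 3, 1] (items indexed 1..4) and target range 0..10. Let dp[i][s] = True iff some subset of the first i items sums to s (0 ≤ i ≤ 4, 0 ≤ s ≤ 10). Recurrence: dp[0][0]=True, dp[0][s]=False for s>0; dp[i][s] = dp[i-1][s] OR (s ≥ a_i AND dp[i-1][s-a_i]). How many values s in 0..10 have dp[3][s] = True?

i\s   0   1   2   3   4   5   6   7   8   9  10
  0   T   F   F   F   F   F   F   F   F   F   F
  1   T   F   F   F   T   F   F   F   F   F   F
  2   T   F   T   F   T   F   T   F   F   F   F
  3   T   F   T   T   T   T   T   T   F   T   F
  4   T   T   T   T   T   T   T   T   T   T   T

8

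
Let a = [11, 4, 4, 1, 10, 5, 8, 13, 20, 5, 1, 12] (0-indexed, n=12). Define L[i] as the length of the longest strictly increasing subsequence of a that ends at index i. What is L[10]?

1

   i    0    1    2    3    4    5    6    7    8    9   10   11
a[i]   11    4    4    1   10    5    8   13   20    5    1   12
L[i]    1    1    1    1    2    2    3    4    5    2    1    4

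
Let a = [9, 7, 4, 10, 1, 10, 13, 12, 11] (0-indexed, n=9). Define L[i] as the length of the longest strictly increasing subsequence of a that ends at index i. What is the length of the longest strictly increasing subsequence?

3

   i    0    1    2    3    4    5    6    7    8
a[i]    9    7    4   10    1   10   13   12   11
L[i]    1    1    1    2    1    2    3    3    3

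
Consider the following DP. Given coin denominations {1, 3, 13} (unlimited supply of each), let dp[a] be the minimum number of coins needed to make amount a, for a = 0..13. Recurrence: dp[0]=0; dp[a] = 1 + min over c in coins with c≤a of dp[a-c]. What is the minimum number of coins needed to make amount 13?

 a  0  1  2  3  4  5  6  7  8  9 10 11 12 13
dp  0  1  2  1  2  3  2  3  4  3  4  5  4  1

1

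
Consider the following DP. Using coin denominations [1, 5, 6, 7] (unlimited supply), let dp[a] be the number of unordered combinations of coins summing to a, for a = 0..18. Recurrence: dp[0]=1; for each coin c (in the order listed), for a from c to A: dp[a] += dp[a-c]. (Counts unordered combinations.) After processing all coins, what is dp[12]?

after  coin     0     1     2     3     4     5     6     7     8     9    10    11    12    13    14    15    16    17    18
          1     1     1     1     1     1     1     1     1     1     1     1     1     1     1     1     1     1     1     1
          5     1     1     1     1     1     2     2     2     2     2     3     3     3     3     3     4     4     4     4
          6     1     1     1     1     1     2     3     3     3     3     4     5     6     6     6     7     8     9    10
          7     1     1     1     1     1     2     3     4     4     4     5     6     8     9    10    11    12    14    16

8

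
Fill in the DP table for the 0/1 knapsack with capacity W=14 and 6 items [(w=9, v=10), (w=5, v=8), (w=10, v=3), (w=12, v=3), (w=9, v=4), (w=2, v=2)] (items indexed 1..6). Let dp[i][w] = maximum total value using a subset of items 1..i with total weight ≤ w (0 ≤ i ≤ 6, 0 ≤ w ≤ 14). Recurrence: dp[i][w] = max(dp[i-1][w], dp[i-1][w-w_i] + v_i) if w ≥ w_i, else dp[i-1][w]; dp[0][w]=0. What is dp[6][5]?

8

i\w   0   1   2   3   4   5   6   7   8   9  10  11  12  13  14
  0   0   0   0   0   0   0   0   0   0   0   0   0   0   0   0
  1   0   0   0   0   0   0   0   0   0  10  10  10  10  10  10
  2   0   0   0   0   0   8   8   8   8  10  10  10  10  10  18
  3   0   0   0   0   0   8   8   8   8  10  10  10  10  10  18
  4   0   0   0   0   0   8   8   8   8  10  10  10  10  10  18
  5   0   0   0   0   0   8   8   8   8  10  10  10  10  10  18
  6   0   0   2   2   2   8   8  10  10  10  10  12  12  12  18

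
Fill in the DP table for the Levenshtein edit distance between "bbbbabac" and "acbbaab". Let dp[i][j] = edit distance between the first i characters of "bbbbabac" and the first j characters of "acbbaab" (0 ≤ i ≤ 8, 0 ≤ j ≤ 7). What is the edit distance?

   ''  a  c  b  b  a  a  b
''  0  1  2  3  4  5  6  7
 b  1  1  2  2  3  4  5  6
 b  2  2  2  2  2  3  4  5
 b  3  3  3  2  2  3  4  4
 b  4  4  4  3  2  3  4  4
 a  5  4  5  4  3  2  3  4
 b  6  5  5  5  4  3  3  3
 a  7  6  6  6  5  4  3  4
 c  8  7  6  7  6  5  4  4

4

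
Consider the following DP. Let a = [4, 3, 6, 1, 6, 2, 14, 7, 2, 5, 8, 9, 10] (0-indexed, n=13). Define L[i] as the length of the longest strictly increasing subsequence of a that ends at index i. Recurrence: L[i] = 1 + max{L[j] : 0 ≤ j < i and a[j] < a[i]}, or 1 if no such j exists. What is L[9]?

   i    0    1    2    3    4    5    6    7    8    9   10   11   12
a[i]    4    3    6    1    6    2   14    7    2    5    8    9   10
L[i]    1    1    2    1    2    2    3    3    2    3    4    5    6

3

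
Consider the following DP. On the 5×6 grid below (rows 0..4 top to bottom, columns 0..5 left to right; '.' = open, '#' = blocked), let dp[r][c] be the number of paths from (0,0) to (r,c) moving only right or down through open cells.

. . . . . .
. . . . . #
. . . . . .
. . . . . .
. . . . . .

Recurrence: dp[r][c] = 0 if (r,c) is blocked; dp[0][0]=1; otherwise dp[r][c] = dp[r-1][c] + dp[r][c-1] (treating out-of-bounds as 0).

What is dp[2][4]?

15

r\c   0   1   2   3   4   5
  0   1   1   1   1   1   1
  1   1   2   3   4   5   0
  2   1   3   6  10  15  15
  3   1   4  10  20  35  50
  4   1   5  15  35  70 120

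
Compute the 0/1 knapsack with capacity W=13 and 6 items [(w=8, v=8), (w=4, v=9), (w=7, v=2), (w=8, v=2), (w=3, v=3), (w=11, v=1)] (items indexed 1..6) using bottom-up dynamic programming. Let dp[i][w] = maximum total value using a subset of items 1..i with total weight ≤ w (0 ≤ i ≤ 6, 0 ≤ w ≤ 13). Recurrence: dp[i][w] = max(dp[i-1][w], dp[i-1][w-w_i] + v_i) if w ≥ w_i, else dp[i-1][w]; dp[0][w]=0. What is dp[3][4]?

i\w   0   1   2   3   4   5   6   7   8   9  10  11  12  13
  0   0   0   0   0   0   0   0   0   0   0   0   0   0   0
  1   0   0   0   0   0   0   0   0   8   8   8   8   8   8
  2   0   0   0   0   9   9   9   9   9   9   9   9  17  17
  3   0   0   0   0   9   9   9   9   9   9   9  11  17  17
  4   0   0   0   0   9   9   9   9   9   9   9  11  17  17
  5   0   0   0   3   9   9   9  12  12  12  12  12  17  17
  6   0   0   0   3   9   9   9  12  12  12  12  12  17  17

9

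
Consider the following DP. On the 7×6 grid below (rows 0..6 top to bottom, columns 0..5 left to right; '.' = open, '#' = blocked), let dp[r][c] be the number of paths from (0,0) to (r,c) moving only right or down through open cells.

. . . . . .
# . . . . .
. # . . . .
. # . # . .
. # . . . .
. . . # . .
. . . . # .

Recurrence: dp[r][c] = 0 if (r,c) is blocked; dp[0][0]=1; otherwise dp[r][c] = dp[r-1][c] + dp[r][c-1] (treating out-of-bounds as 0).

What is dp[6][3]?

r\c   0   1   2   3   4   5
  0   1   1   1   1   1   1
  1   0   1   2   3   4   5
  2   0   0   2   5   9  14
  3   0   0   2   0   9  23
  4   0   0   2   2  11  34
  5   0   0   2   0  11  45
  6   0   0   2   2   0  45

2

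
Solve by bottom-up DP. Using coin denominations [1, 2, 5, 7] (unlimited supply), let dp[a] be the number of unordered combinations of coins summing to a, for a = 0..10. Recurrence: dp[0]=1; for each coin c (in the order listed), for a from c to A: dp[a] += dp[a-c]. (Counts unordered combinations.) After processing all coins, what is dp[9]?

10

after  coin     0     1     2     3     4     5     6     7     8     9    10
          1     1     1     1     1     1     1     1     1     1     1     1
          2     1     1     2     2     3     3     4     4     5     5     6
          5     1     1     2     2     3     4     5     6     7     8    10
          7     1     1     2     2     3     4     5     7     8    10    12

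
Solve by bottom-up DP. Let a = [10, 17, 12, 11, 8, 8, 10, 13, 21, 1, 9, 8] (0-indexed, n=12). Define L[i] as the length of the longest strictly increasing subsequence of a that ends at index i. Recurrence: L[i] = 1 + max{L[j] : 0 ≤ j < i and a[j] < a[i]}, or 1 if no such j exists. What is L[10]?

2

   i    0    1    2    3    4    5    6    7    8    9   10   11
a[i]   10   17   12   11    8    8   10   13   21    1    9    8
L[i]    1    2    2    2    1    1    2    3    4    1    2    2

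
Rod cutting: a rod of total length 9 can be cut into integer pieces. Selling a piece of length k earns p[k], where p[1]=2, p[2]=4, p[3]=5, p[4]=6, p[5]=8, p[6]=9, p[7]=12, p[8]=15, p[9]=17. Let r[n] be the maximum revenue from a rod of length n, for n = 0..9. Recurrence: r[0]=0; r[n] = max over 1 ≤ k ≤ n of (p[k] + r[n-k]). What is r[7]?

14

   n    0    1    2    3    4    5    6    7    8    9
r[n]    0    2    4    6    8   10   12   14   16   18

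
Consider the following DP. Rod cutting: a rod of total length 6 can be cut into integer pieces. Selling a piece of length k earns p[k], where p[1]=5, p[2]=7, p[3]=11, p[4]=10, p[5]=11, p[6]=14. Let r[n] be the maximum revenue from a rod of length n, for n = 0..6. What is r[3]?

   n    0    1    2    3    4    5    6
r[n]    0    5   10   15   20   25   30

15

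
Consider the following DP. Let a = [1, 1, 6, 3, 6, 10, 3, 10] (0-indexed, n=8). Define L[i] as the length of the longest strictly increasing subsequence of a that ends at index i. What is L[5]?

4

   i    0    1    2    3    4    5    6    7
a[i]    1    1    6    3    6   10    3   10
L[i]    1    1    2    2    3    4    2    4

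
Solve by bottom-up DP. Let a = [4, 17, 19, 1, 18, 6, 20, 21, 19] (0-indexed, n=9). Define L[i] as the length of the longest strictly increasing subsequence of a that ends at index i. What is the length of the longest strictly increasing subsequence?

   i    0    1    2    3    4    5    6    7    8
a[i]    4   17   19    1   18    6   20   21   19
L[i]    1    2    3    1    3    2    4    5    4

5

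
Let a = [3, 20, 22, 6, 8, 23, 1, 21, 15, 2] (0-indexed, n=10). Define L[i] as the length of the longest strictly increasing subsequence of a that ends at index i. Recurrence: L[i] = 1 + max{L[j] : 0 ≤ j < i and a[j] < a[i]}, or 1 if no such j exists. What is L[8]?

4

   i    0    1    2    3    4    5    6    7    8    9
a[i]    3   20   22    6    8   23    1   21   15    2
L[i]    1    2    3    2    3    4    1    4    4    2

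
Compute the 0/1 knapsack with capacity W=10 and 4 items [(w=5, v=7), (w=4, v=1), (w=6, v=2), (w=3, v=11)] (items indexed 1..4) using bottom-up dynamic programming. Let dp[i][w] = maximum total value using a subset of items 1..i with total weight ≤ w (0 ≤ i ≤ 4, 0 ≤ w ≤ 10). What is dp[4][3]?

11

i\w   0   1   2   3   4   5   6   7   8   9  10
  0   0   0   0   0   0   0   0   0   0   0   0
  1   0   0   0   0   0   7   7   7   7   7   7
  2   0   0   0   0   1   7   7   7   7   8   8
  3   0   0   0   0   1   7   7   7   7   8   8
  4   0   0   0  11  11  11  11  12  18  18  18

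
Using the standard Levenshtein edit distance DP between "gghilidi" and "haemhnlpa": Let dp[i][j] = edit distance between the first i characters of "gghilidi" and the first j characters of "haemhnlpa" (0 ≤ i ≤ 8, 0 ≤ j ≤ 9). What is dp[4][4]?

4

   ''  h  a  e  m  h  n  l  p  a
''  0  1  2  3  4  5  6  7  8  9
 g  1  1  2  3  4  5  6  7  8  9
 g  2  2  2  3  4  5  6  7  8  9
 h  3  2  3  3  4  4  5  6  7  8
 i  4  3  3  4  4  5  5  6  7  8
 l  5  4  4  4  5  5  6  5  6  7
 i  6  5  5  5  5  6  6  6  6  7
 d  7  6  6  6  6  6  7  7  7  7
 i  8  7  7  7  7  7  7  8  8  8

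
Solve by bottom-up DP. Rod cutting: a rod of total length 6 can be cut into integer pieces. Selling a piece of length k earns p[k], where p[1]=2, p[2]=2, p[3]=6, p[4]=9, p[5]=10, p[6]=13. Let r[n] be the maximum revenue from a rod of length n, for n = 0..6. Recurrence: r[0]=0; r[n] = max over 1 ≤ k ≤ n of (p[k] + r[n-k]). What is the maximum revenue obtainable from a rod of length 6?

13

   n    0    1    2    3    4    5    6
r[n]    0    2    4    6    9   11   13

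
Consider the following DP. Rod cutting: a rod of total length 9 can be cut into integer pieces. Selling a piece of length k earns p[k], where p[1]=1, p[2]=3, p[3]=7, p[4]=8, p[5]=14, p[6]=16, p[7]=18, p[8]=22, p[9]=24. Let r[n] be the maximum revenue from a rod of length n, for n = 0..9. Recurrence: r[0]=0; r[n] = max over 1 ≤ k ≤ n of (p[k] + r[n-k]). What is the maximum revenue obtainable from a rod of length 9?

24

   n    0    1    2    3    4    5    6    7    8    9
r[n]    0    1    3    7    8   14   16   18   22   24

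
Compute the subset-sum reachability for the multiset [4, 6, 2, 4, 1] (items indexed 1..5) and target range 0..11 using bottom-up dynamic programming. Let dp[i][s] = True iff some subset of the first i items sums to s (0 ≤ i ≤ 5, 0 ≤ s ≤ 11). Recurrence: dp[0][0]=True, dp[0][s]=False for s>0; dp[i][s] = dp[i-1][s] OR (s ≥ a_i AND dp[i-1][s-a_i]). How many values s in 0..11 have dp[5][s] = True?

12

i\s   0   1   2   3   4   5   6   7   8   9  10  11
  0   T   F   F   F   F   F   F   F   F   F   F   F
  1   T   F   F   F   T   F   F   F   F   F   F   F
  2   T   F   F   F   T   F   T   F   F   F   T   F
  3   T   F   T   F   T   F   T   F   T   F   T   F
  4   T   F   T   F   T   F   T   F   T   F   T   F
  5   T   T   T   T   T   T   T   T   T   T   T   T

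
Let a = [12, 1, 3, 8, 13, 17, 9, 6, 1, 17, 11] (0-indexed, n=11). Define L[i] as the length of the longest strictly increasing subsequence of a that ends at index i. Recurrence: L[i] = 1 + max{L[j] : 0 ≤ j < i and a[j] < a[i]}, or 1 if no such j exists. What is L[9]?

   i    0    1    2    3    4    5    6    7    8    9   10
a[i]   12    1    3    8   13   17    9    6    1   17   11
L[i]    1    1    2    3    4    5    4    3    1    5    5

5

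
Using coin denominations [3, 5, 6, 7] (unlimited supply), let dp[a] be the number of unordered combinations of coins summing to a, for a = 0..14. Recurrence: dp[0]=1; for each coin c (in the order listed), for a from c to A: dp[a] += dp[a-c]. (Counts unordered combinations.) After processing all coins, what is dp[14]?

after  coin     0     1     2     3     4     5     6     7     8     9    10    11    12    13    14
          3     1     0     0     1     0     0     1     0     0     1     0     0     1     0     0
          5     1     0     0     1     0     1     1     0     1     1     1     1     1     1     1
          6     1     0     0     1     0     1     2     0     1     2     1     2     3     1     2
          7     1     0     0     1     0     1     2     1     1     2     2     2     4     3     3

3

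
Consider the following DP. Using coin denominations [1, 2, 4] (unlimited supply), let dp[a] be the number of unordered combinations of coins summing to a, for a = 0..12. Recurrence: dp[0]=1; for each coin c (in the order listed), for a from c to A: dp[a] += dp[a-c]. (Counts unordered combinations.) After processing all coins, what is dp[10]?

after  coin     0     1     2     3     4     5     6     7     8     9    10    11    12
          1     1     1     1     1     1     1     1     1     1     1     1     1     1
          2     1     1     2     2     3     3     4     4     5     5     6     6     7
          4     1     1     2     2     4     4     6     6     9     9    12    12    16

12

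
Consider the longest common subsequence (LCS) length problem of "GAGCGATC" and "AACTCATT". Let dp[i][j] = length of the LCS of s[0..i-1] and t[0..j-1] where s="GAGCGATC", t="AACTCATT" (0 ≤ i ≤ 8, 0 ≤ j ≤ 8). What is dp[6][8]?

   ''  A  A  C  T  C  A  T  T
''  0  0  0  0  0  0  0  0  0
 G  0  0  0  0  0  0  0  0  0
 A  0  1  1  1  1  1  1  1  1
 G  0  1  1  1  1  1  1  1  1
 C  0  1  1  2  2  2  2  2  2
 G  0  1  1  2  2  2  2  2  2
 A  0  1  2  2  2  2  3  3  3
 T  0  1  2  2  3  3  3  4  4
 C  0  1  2  3  3  4  4  4  4

3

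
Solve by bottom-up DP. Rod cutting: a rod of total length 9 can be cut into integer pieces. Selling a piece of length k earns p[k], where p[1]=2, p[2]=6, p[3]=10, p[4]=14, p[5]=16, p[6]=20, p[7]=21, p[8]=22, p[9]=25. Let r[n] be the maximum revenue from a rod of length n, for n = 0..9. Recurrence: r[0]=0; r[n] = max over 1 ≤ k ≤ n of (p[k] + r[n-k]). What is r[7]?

24

   n    0    1    2    3    4    5    6    7    8    9
r[n]    0    2    6   10   14   16   20   24   28   30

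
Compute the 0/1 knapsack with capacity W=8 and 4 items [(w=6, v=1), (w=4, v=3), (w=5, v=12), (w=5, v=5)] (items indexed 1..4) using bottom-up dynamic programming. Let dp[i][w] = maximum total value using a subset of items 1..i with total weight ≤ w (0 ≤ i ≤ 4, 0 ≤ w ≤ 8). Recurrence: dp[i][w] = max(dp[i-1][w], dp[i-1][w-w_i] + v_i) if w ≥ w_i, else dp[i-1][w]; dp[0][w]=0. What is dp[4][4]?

i\w   0   1   2   3   4   5   6   7   8
  0   0   0   0   0   0   0   0   0   0
  1   0   0   0   0   0   0   1   1   1
  2   0   0   0   0   3   3   3   3   3
  3   0   0   0   0   3  12  12  12  12
  4   0   0   0   0   3  12  12  12  12

3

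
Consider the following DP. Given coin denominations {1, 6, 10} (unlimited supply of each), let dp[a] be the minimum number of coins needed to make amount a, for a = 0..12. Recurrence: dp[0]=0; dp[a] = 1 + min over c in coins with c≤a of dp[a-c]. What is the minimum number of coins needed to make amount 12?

2

 a  0  1  2  3  4  5  6  7  8  9 10 11 12
dp  0  1  2  3  4  5  1  2  3  4  1  2  2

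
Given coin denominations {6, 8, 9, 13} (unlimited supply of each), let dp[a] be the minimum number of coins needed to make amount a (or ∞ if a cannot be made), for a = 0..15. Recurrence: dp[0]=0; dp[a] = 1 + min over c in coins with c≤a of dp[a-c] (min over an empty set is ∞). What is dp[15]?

2

 a  0  1  2  3  4  5  6  7  8  9 10 11 12 13 14 15
dp  0  -  -  -  -  -  1  -  1  1  -  -  2  1  2  2
(- denotes ∞ / unreachable)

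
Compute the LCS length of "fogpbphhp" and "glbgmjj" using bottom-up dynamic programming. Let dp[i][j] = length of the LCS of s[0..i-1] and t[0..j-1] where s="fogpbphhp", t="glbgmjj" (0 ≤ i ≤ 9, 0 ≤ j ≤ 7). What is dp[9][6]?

   ''  g  l  b  g  m  j  j
''  0  0  0  0  0  0  0  0
 f  0  0  0  0  0  0  0  0
 o  0  0  0  0  0  0  0  0
 g  0  1  1  1  1  1  1  1
 p  0  1  1  1  1  1  1  1
 b  0  1  1  2  2  2  2  2
 p  0  1  1  2  2  2  2  2
 h  0  1  1  2  2  2  2  2
 h  0  1  1  2  2  2  2  2
 p  0  1  1  2  2  2  2  2

2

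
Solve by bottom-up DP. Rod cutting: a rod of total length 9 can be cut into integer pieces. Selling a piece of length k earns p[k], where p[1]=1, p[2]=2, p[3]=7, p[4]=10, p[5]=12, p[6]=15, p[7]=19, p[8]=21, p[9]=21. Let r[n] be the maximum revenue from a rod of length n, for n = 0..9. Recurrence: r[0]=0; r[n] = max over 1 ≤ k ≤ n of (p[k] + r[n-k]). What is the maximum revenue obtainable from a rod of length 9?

22

   n    0    1    2    3    4    5    6    7    8    9
r[n]    0    1    2    7   10   12   15   19   21   22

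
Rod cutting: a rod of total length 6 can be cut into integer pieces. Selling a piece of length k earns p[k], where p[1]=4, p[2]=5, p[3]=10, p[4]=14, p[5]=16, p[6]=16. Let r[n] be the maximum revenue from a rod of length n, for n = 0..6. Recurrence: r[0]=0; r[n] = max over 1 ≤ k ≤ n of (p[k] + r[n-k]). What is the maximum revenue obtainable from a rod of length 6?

   n    0    1    2    3    4    5    6
r[n]    0    4    8   12   16   20   24

24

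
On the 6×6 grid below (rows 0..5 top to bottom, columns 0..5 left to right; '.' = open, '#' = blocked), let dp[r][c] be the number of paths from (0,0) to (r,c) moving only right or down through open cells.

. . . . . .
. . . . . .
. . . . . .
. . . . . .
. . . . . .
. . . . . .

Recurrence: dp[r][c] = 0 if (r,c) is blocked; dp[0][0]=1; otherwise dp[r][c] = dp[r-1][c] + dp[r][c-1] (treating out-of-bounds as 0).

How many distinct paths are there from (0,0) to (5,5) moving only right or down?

252

r\c   0   1   2   3   4   5
  0   1   1   1   1   1   1
  1   1   2   3   4   5   6
  2   1   3   6  10  15  21
  3   1   4  10  20  35  56
  4   1   5  15  35  70 126
  5   1   6  21  56 126 252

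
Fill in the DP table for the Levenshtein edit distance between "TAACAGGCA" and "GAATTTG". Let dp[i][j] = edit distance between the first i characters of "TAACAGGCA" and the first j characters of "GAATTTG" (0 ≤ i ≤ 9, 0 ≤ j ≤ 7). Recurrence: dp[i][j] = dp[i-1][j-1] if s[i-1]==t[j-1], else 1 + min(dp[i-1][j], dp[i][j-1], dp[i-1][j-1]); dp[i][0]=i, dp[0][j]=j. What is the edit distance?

   ''  G  A  A  T  T  T  G
''  0  1  2  3  4  5  6  7
 T  1  1  2  3  3  4  5  6
 A  2  2  1  2  3  4  5  6
 A  3  3  2  1  2  3  4  5
 C  4  4  3  2  2  3  4  5
 A  5  5  4  3  3  3  4  5
 G  6  5  5  4  4  4  4  4
 G  7  6  6  5  5  5  5  4
 C  8  7  7  6  6  6  6  5
 A  9  8  7  7  7  7  7  6

6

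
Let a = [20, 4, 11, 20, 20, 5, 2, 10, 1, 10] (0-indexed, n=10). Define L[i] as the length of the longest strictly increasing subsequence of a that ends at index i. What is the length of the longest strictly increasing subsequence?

   i    0    1    2    3    4    5    6    7    8    9
a[i]   20    4   11   20   20    5    2   10    1   10
L[i]    1    1    2    3    3    2    1    3    1    3

3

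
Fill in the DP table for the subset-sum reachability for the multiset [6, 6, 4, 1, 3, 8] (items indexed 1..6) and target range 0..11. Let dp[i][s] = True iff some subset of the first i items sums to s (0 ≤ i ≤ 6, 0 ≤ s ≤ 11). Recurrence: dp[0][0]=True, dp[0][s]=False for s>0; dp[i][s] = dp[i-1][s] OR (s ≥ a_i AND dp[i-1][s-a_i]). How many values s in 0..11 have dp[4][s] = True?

i\s   0   1   2   3   4   5   6   7   8   9  10  11
  0   T   F   F   F   F   F   F   F   F   F   F   F
  1   T   F   F   F   F   F   T   F   F   F   F   F
  2   T   F   F   F   F   F   T   F   F   F   F   F
  3   T   F   F   F   T   F   T   F   F   F   T   F
  4   T   T   F   F   T   T   T   T   F   F   T   T
  5   T   T   F   T   T   T   T   T   T   T   T   T
  6   T   T   F   T   T   T   T   T   T   T   T   T

8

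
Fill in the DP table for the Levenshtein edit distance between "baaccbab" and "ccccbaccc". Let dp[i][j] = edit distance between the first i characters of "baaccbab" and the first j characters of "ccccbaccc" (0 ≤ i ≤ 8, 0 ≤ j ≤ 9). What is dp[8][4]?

6

   ''  c  c  c  c  b  a  c  c  c
''  0  1  2  3  4  5  6  7  8  9
 b  1  1  2  3  4  4  5  6  7  8
 a  2  2  2  3  4  5  4  5  6  7
 a  3  3  3  3  4  5  5  5  6  7
 c  4  3  3  3  3  4  5  5  5  6
 c  5  4  3  3  3  4  5  5  5  5
 b  6  5  4  4  4  3  4  5  6  6
 a  7  6  5  5  5  4  3  4  5  6
 b  8  7  6  6  6  5  4  4  5  6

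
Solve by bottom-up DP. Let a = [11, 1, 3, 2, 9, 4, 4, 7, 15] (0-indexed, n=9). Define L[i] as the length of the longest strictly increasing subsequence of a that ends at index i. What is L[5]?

3

   i    0    1    2    3    4    5    6    7    8
a[i]   11    1    3    2    9    4    4    7   15
L[i]    1    1    2    2    3    3    3    4    5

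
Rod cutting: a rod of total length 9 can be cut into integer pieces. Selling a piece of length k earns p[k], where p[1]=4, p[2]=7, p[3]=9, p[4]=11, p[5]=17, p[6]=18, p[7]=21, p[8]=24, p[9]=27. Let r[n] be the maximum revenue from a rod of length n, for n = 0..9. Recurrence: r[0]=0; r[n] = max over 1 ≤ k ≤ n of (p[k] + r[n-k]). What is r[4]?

   n    0    1    2    3    4    5    6    7    8    9
r[n]    0    4    8   12   16   20   24   28   32   36

16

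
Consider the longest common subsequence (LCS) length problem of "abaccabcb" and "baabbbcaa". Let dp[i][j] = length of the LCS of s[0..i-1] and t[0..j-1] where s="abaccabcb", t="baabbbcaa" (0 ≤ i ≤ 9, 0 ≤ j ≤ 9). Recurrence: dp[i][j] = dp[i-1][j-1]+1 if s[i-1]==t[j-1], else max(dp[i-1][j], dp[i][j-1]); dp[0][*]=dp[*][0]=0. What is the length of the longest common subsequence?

5

   ''  b  a  a  b  b  b  c  a  a
''  0  0  0  0  0  0  0  0  0  0
 a  0  0  1  1  1  1  1  1  1  1
 b  0  1  1  1  2  2  2  2  2  2
 a  0  1  2  2  2  2  2  2  3  3
 c  0  1  2  2  2  2  2  3  3  3
 c  0  1  2  2  2  2  2  3  3  3
 a  0  1  2  3  3  3  3  3  4  4
 b  0  1  2  3  4  4  4  4  4  4
 c  0  1  2  3  4  4  4  5  5  5
 b  0  1  2  3  4  5  5  5  5  5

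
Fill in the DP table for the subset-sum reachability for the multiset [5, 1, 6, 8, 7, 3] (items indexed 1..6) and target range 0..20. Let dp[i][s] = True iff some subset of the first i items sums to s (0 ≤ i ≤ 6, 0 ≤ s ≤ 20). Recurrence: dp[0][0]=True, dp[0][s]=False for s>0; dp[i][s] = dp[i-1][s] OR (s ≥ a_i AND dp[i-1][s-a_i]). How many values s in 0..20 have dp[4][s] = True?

i\s   0   1   2   3   4   5   6   7   8   9  10  11  12  13  14  15  16  17  18  19  20
  0   T   F   F   F   F   F   F   F   F   F   F   F   F   F   F   F   F   F   F   F   F
  1   T   F   F   F   F   T   F   F   F   F   F   F   F   F   F   F   F   F   F   F   F
  2   T   T   F   F   F   T   T   F   F   F   F   F   F   F   F   F   F   F   F   F   F
  3   T   T   F   F   F   T   T   T   F   F   F   T   T   F   F   F   F   F   F   F   F
  4   T   T   F   F   F   T   T   T   T   T   F   T   T   T   T   T   F   F   F   T   T
  5   T   T   F   F   F   T   T   T   T   T   F   T   T   T   T   T   T   F   T   T   T
  6   T   T   F   T   T   T   T   T   T   T   T   T   T   T   T   T   T   T   T   T   T

14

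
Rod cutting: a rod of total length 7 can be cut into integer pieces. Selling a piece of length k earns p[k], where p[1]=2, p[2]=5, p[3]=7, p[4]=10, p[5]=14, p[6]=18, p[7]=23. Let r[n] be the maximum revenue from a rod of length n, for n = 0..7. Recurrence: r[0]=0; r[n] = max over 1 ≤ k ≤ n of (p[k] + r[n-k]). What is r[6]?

18

   n    0    1    2    3    4    5    6    7
r[n]    0    2    5    7   10   14   18   23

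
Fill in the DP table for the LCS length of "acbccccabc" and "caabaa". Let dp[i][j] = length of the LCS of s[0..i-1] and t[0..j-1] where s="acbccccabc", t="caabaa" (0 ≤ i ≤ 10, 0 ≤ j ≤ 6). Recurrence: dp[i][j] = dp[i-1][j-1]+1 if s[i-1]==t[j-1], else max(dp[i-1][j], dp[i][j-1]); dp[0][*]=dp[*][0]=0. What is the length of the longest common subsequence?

   ''  c  a  a  b  a  a
''  0  0  0  0  0  0  0
 a  0  0  1  1  1  1  1
 c  0  1  1  1  1  1  1
 b  0  1  1  1  2  2  2
 c  0  1  1  1  2  2  2
 c  0  1  1  1  2  2  2
 c  0  1  1  1  2  2  2
 c  0  1  1  1  2  2  2
 a  0  1  2  2  2  3  3
 b  0  1  2  2  3  3  3
 c  0  1  2  2  3  3  3

3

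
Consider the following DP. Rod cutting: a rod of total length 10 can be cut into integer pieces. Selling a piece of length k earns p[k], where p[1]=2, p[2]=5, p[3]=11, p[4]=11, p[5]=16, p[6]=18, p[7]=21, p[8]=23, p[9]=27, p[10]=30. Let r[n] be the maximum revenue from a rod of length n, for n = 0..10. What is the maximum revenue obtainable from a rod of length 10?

35

   n    0    1    2    3    4    5    6    7    8    9   10
r[n]    0    2    5   11   13   16   22   24   27   33   35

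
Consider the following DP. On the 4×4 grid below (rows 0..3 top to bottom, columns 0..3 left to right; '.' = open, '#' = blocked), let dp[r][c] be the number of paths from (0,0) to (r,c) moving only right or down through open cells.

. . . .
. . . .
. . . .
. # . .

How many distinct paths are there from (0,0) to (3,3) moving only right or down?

r\c   0   1   2   3
  0   1   1   1   1
  1   1   2   3   4
  2   1   3   6  10
  3   1   0   6  16

16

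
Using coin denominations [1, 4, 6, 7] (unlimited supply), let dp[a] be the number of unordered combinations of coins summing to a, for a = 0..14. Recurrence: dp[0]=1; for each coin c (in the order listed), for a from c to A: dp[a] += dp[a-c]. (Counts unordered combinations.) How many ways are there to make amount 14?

12

after  coin     0     1     2     3     4     5     6     7     8     9    10    11    12    13    14
          1     1     1     1     1     1     1     1     1     1     1     1     1     1     1     1
          4     1     1     1     1     2     2     2     2     3     3     3     3     4     4     4
          6     1     1     1     1     2     2     3     3     4     4     5     5     7     7     8
          7     1     1     1     1     2     2     3     4     5     5     6     7     9    10    12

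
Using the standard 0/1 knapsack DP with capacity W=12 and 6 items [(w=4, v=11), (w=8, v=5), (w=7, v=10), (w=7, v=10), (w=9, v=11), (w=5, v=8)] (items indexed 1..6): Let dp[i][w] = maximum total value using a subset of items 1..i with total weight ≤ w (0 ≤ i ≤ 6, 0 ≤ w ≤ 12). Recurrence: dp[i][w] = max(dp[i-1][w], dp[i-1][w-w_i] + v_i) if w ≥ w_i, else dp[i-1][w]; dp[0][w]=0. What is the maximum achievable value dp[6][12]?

i\w   0   1   2   3   4   5   6   7   8   9  10  11  12
  0   0   0   0   0   0   0   0   0   0   0   0   0   0
  1   0   0   0   0  11  11  11  11  11  11  11  11  11
  2   0   0   0   0  11  11  11  11  11  11  11  11  16
  3   0   0   0   0  11  11  11  11  11  11  11  21  21
  4   0   0   0   0  11  11  11  11  11  11  11  21  21
  5   0   0   0   0  11  11  11  11  11  11  11  21  21
  6   0   0   0   0  11  11  11  11  11  19  19  21  21

21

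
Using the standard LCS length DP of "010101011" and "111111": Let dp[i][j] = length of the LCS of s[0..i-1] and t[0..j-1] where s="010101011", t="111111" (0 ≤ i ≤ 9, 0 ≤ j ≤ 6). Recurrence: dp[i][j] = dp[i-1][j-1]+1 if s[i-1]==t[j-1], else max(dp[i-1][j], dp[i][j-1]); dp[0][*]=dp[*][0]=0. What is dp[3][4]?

   ''  1  1  1  1  1  1
''  0  0  0  0  0  0  0
 0  0  0  0  0  0  0  0
 1  0  1  1  1  1  1  1
 0  0  1  1  1  1  1  1
 1  0  1  2  2  2  2  2
 0  0  1  2  2  2  2  2
 1  0  1  2  3  3  3  3
 0  0  1  2  3  3  3  3
 1  0  1  2  3  4  4  4
 1  0  1  2  3  4  5  5

1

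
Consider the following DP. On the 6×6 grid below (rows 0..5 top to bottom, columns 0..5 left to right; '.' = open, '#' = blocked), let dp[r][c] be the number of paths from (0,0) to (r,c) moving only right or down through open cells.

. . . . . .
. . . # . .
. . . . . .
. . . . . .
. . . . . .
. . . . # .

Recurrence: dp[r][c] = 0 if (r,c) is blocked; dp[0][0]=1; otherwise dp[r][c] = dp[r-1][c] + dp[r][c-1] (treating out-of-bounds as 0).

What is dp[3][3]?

r\c   0   1   2   3   4   5
  0   1   1   1   1   1   1
  1   1   2   3   0   1   2
  2   1   3   6   6   7   9
  3   1   4  10  16  23  32
  4   1   5  15  31  54  86
  5   1   6  21  52   0  86

16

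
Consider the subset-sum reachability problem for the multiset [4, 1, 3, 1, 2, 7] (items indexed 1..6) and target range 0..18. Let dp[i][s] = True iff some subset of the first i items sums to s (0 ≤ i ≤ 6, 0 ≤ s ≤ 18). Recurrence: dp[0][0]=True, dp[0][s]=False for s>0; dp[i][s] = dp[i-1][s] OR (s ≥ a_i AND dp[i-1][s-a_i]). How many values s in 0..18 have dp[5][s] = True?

12

i\s   0   1   2   3   4   5   6   7   8   9  10  11  12  13  14  15  16  17  18
  0   T   F   F   F   F   F   F   F   F   F   F   F   F   F   F   F   F   F   F
  1   T   F   F   F   T   F   F   F   F   F   F   F   F   F   F   F   F   F   F
  2   T   T   F   F   T   T   F   F   F   F   F   F   F   F   F   F   F   F   F
  3   T   T   F   T   T   T   F   T   T   F   F   F   F   F   F   F   F   F   F
  4   T   T   T   T   T   T   T   T   T   T   F   F   F   F   F   F   F   F   F
  5   T   T   T   T   T   T   T   T   T   T   T   T   F   F   F   F   F   F   F
  6   T   T   T   T   T   T   T   T   T   T   T   T   T   T   T   T   T   T   T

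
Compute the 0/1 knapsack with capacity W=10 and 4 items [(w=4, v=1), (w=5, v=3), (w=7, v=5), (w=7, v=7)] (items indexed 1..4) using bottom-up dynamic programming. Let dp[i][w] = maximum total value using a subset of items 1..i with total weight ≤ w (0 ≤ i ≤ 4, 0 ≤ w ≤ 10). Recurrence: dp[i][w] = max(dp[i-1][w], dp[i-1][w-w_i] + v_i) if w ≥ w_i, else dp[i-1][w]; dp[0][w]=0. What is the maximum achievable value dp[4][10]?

7

i\w   0   1   2   3   4   5   6   7   8   9  10
  0   0   0   0   0   0   0   0   0   0   0   0
  1   0   0   0   0   1   1   1   1   1   1   1
  2   0   0   0   0   1   3   3   3   3   4   4
  3   0   0   0   0   1   3   3   5   5   5   5
  4   0   0   0   0   1   3   3   7   7   7   7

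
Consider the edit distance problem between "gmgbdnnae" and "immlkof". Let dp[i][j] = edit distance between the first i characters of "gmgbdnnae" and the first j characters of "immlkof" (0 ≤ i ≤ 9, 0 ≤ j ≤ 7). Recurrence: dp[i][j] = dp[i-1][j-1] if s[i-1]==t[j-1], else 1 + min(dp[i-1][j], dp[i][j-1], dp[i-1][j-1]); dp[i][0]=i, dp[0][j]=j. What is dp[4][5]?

   ''  i  m  m  l  k  o  f
''  0  1  2  3  4  5  6  7
 g  1  1  2  3  4  5  6  7
 m  2  2  1  2  3  4  5  6
 g  3  3  2  2  3  4  5  6
 b  4  4  3  3  3  4  5  6
 d  5  5  4  4  4  4  5  6
 n  6  6  5  5  5  5  5  6
 n  7  7  6  6  6  6  6  6
 a  8  8  7  7  7  7  7  7
 e  9  9  8  8  8  8  8  8

4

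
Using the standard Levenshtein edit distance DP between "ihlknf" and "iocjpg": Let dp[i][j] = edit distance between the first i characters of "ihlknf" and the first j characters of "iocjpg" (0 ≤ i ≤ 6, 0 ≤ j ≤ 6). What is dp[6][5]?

5

   ''  i  o  c  j  p  g
''  0  1  2  3  4  5  6
 i  1  0  1  2  3  4  5
 h  2  1  1  2  3  4  5
 l  3  2  2  2  3  4  5
 k  4  3  3  3  3  4  5
 n  5  4  4  4  4  4  5
 f  6  5  5  5  5  5  5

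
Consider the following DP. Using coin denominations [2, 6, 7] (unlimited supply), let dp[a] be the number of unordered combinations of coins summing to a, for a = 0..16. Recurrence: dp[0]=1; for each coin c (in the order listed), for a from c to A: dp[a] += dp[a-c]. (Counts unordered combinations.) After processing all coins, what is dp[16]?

after  coin     0     1     2     3     4     5     6     7     8     9    10    11    12    13    14    15    16
          2     1     0     1     0     1     0     1     0     1     0     1     0     1     0     1     0     1
          6     1     0     1     0     1     0     2     0     2     0     2     0     3     0     3     0     3
          7     1     0     1     0     1     0     2     1     2     1     2     1     3     2     4     2     4

4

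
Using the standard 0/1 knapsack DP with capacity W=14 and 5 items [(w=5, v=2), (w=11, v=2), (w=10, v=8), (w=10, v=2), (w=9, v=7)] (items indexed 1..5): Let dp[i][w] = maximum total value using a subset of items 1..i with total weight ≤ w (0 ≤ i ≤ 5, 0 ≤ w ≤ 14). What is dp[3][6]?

i\w   0   1   2   3   4   5   6   7   8   9  10  11  12  13  14
  0   0   0   0   0   0   0   0   0   0   0   0   0   0   0   0
  1   0   0   0   0   0   2   2   2   2   2   2   2   2   2   2
  2   0   0   0   0   0   2   2   2   2   2   2   2   2   2   2
  3   0   0   0   0   0   2   2   2   2   2   8   8   8   8   8
  4   0   0   0   0   0   2   2   2   2   2   8   8   8   8   8
  5   0   0   0   0   0   2   2   2   2   7   8   8   8   8   9

2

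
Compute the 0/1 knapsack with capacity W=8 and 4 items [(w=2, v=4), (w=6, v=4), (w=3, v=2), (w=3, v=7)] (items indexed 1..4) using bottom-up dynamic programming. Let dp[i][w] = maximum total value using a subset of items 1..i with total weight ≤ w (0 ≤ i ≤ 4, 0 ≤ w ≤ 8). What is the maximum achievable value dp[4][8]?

i\w   0   1   2   3   4   5   6   7   8
  0   0   0   0   0   0   0   0   0   0
  1   0   0   4   4   4   4   4   4   4
  2   0   0   4   4   4   4   4   4   8
  3   0   0   4   4   4   6   6   6   8
  4   0   0   4   7   7  11  11  11  13

13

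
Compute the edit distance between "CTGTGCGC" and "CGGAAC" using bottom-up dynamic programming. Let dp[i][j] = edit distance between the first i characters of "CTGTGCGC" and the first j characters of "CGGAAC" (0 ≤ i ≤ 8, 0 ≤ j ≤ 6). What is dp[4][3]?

   ''  C  G  G  A  A  C
''  0  1  2  3  4  5  6
 C  1  0  1  2  3  4  5
 T  2  1  1  2  3  4  5
 G  3  2  1  1  2  3  4
 T  4  3  2  2  2  3  4
 G  5  4  3  2  3  3  4
 C  6  5  4  3  3  4  3
 G  7  6  5  4  4  4  4
 C  8  7  6  5  5  5  4

2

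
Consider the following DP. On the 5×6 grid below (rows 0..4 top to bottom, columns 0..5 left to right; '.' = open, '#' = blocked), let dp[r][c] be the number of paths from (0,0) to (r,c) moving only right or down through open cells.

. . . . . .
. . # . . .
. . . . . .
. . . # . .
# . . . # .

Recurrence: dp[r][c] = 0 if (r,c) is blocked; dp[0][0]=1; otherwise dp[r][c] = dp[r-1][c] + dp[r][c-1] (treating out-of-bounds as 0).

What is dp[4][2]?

r\c   0   1   2   3   4   5
  0   1   1   1   1   1   1
  1   1   2   0   1   2   3
  2   1   3   3   4   6   9
  3   1   4   7   0   6  15
  4   0   4  11  11   0  15

11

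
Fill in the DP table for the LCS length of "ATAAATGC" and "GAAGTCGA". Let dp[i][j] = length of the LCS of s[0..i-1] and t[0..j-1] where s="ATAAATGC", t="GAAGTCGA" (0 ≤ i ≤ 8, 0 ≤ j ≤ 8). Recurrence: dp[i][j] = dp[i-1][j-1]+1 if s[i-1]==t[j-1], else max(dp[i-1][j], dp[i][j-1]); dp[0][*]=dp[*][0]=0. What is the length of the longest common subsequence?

4

   ''  G  A  A  G  T  C  G  A
''  0  0  0  0  0  0  0  0  0
 A  0  0  1  1  1  1  1  1  1
 T  0  0  1  1  1  2  2  2  2
 A  0  0  1  2  2  2  2  2  3
 A  0  0  1  2  2  2  2  2  3
 A  0  0  1  2  2  2  2  2  3
 T  0  0  1  2  2  3  3  3  3
 G  0  1  1  2  3  3  3  4  4
 C  0  1  1  2  3  3  4  4  4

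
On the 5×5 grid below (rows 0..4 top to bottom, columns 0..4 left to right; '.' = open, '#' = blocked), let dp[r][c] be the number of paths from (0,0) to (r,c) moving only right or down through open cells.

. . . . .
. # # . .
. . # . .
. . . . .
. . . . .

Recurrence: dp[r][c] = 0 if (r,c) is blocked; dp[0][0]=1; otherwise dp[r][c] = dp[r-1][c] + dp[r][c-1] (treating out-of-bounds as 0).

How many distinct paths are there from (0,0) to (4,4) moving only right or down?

14

r\c   0   1   2   3   4
  0   1   1   1   1   1
  1   1   0   0   1   2
  2   1   1   0   1   3
  3   1   2   2   3   6
  4   1   3   5   8  14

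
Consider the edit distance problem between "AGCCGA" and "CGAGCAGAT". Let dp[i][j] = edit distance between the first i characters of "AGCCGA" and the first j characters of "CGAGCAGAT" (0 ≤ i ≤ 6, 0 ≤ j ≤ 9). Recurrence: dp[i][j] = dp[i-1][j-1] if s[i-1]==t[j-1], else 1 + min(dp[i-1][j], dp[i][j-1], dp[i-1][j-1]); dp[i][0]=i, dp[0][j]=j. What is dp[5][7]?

   ''  C  G  A  G  C  A  G  A  T
''  0  1  2  3  4  5  6  7  8  9
 A  1  1  2  2  3  4  5  6  7  8
 G  2  2  1  2  2  3  4  5  6  7
 C  3  2  2  2  3  2  3  4  5  6
 C  4  3  3  3  3  3  3  4  5  6
 G  5  4  3  4  3  4  4  3  4  5
 A  6  5  4  3  4  4  4  4  3  4

3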